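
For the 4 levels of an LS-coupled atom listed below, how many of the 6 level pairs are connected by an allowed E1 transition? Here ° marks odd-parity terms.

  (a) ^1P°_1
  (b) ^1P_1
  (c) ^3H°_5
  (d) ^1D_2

(a)–(b): allowed.
(a)–(c): forbidden (parity, ΔS, ΔL, ΔJ).
(a)–(d): allowed.
(b)–(c): forbidden (ΔS, ΔL, ΔJ).
(b)–(d): forbidden (parity).
(c)–(d): forbidden (ΔS, ΔL, ΔJ).
Allowed pairs: 2 of 6.

2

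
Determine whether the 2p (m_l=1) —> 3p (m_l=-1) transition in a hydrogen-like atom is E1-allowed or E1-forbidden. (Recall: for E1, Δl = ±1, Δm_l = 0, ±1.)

l: 1 → 1 (Δl = +0). Δl = ±1 ✗.
m_l: 1 → -1 (Δm_l = -2). |Δm_l| ≤ 1 ✗.
The transition is electric-dipole forbidden.

forbidden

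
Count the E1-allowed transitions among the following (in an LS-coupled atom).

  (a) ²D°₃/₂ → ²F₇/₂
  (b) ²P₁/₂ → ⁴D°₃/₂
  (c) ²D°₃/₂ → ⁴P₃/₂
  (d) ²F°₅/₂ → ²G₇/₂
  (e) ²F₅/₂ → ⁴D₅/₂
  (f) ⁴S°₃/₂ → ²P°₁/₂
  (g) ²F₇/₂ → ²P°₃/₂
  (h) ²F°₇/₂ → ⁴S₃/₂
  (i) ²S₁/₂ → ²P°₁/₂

(a) forbidden (ΔJ fails)
(b) forbidden (ΔS fails)
(c) forbidden (ΔS fails)
(d) allowed
(e) forbidden (parity, ΔS fail)
(f) forbidden (parity, ΔS fail)
(g) forbidden (ΔL, ΔJ fail)
(h) forbidden (ΔS, ΔL, ΔJ fail)
(i) allowed
Total allowed: 2 of 9.

2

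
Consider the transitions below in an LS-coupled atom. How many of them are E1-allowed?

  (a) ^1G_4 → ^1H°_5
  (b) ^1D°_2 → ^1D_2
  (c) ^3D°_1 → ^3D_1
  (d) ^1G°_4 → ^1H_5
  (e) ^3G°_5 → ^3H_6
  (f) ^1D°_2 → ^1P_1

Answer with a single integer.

6

(a) allowed
(b) allowed
(c) allowed
(d) allowed
(e) allowed
(f) allowed
Total allowed: 6 of 6.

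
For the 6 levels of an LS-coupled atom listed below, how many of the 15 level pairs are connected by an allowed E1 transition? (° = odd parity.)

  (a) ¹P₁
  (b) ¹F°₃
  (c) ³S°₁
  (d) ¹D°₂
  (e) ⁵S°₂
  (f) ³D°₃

1

(a)–(b): forbidden (ΔL, ΔJ).
(a)–(c): forbidden (ΔS).
(a)–(d): allowed.
(a)–(e): forbidden (ΔS).
(a)–(f): forbidden (ΔS, ΔJ).
(b)–(c): forbidden (parity, ΔS, ΔL, ΔJ).
(b)–(d): forbidden (parity).
(b)–(e): forbidden (parity, ΔS, ΔL).
(b)–(f): forbidden (parity, ΔS).
(c)–(d): forbidden (parity, ΔS, ΔL).
(c)–(e): forbidden (parity, ΔS, ΔL).
(c)–(f): forbidden (parity, ΔL, ΔJ).
(d)–(e): forbidden (parity, ΔS, ΔL).
(d)–(f): forbidden (parity, ΔS).
(e)–(f): forbidden (parity, ΔS, ΔL).
Allowed pairs: 1 of 15.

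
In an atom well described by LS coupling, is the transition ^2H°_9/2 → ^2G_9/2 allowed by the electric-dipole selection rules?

Parity must change: odd → even — ✓.
ΔS = 0: S: 1/2 → 1/2 — ✓.
ΔL = 0, ±1 (not L=0↔0): L: 5 → 4, ΔL = -1 — ✓.
ΔJ = 0, ±1 (not J=0↔0): J: 9/2 → 9/2, ΔJ = +0 — ✓.
All four E1 rules are satisfied.

allowed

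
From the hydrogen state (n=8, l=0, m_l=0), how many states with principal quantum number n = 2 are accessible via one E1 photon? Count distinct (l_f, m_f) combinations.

3

E1 requires Δl = ±1, so l_f ∈ {-1, 1}; with 0 ≤ l_f ≤ n_f−1 = 1, the allowed l_f values are {1}.
For l_f = 1: m_f ∈ {m_i−1, m_i, m_i+1} ∩ [−1, 1] = {-1, 0, 1} → 3 states.
Total: 3.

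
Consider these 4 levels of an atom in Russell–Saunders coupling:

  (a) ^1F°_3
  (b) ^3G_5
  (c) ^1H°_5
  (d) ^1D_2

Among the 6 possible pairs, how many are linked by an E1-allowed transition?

1

(a)–(b): forbidden (ΔS, ΔJ).
(a)–(c): forbidden (parity, ΔL, ΔJ).
(a)–(d): allowed.
(b)–(c): forbidden (ΔS).
(b)–(d): forbidden (parity, ΔS, ΔL, ΔJ).
(c)–(d): forbidden (ΔL, ΔJ).
Allowed pairs: 1 of 6.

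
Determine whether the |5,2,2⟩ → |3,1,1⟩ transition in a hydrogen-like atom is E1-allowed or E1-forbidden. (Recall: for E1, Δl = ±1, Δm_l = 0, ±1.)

allowed

l: 2 → 1 (Δl = -1). Δl = ±1 ok.
m_l: 2 → 1 (Δm_l = -1). |Δm_l| ≤ 1 ok.
All E1 selection rules are satisfied.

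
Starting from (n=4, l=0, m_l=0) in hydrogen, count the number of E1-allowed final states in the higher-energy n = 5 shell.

3

E1 requires Δl = ±1, so l_f ∈ {-1, 1}; with 0 ≤ l_f ≤ n_f−1 = 4, the allowed l_f values are {1}.
For l_f = 1: m_f ∈ {m_i−1, m_i, m_i+1} ∩ [−1, 1] = {-1, 0, 1} → 3 states.
Total: 3.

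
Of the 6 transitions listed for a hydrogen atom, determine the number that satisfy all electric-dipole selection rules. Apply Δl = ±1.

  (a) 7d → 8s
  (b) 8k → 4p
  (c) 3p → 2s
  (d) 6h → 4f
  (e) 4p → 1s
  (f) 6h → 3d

(a) forbidden — Δl = -2 (E1 requires Δl = ±1)
(b) forbidden — Δl = -6 (E1 requires Δl = ±1)
(c) allowed
(d) forbidden — Δl = -2 (E1 requires Δl = ±1)
(e) allowed
(f) forbidden — Δl = -3 (E1 requires Δl = ±1)
Total allowed: 2 of 6.

2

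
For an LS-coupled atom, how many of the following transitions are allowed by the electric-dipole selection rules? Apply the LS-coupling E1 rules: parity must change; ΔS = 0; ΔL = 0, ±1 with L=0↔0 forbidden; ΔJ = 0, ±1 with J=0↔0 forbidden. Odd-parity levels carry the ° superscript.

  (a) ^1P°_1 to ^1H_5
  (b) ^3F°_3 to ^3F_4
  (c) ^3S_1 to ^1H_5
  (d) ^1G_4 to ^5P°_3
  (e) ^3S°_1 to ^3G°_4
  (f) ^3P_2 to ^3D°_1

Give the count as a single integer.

(a) forbidden (ΔL, ΔJ fail)
(b) allowed
(c) forbidden (parity, ΔS, ΔL, ΔJ fail)
(d) forbidden (ΔS, ΔL fail)
(e) forbidden (parity, ΔL, ΔJ fail)
(f) allowed
Total allowed: 2 of 6.

2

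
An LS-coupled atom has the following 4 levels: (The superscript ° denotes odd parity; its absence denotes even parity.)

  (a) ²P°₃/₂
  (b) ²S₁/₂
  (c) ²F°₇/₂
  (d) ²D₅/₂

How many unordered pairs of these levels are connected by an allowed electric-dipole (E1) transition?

(a)–(b): allowed.
(a)–(c): forbidden (parity, ΔL, ΔJ).
(a)–(d): allowed.
(b)–(c): forbidden (ΔL, ΔJ).
(b)–(d): forbidden (parity, ΔL, ΔJ).
(c)–(d): allowed.
Allowed pairs: 3 of 6.

3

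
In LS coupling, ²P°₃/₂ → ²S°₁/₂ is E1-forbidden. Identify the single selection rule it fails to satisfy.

Parity must change: odd → odd — ✗.
ΔS = 0: S: 1/2 → 1/2 — ✓.
ΔL = 0, ±1 (not L=0↔0): L: 1 → 0, ΔL = -1 — ✓.
ΔJ = 0, ±1 (not J=0↔0): J: 3/2 → 1/2, ΔJ = -1 — ✓.

parity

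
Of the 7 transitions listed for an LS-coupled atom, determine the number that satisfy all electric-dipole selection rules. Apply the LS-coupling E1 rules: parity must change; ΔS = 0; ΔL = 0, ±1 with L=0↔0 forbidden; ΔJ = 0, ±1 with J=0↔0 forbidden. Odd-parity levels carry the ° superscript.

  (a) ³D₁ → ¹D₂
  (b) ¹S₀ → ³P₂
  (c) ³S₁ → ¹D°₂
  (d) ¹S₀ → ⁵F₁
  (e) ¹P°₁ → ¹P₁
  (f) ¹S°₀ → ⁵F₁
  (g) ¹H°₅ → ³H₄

1

(a) forbidden (parity, ΔS fail)
(b) forbidden (parity, ΔS, ΔJ fail)
(c) forbidden (ΔS, ΔL fail)
(d) forbidden (parity, ΔS, ΔL fail)
(e) allowed
(f) forbidden (ΔS, ΔL fail)
(g) forbidden (ΔS fails)
Total allowed: 1 of 7.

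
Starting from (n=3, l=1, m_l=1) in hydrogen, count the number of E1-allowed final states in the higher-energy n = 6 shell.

E1 requires Δl = ±1, so l_f ∈ {0, 2}; with 0 ≤ l_f ≤ n_f−1 = 5, the allowed l_f values are {0, 2}.
For l_f = 0: m_f ∈ {m_i−1, m_i, m_i+1} ∩ [−0, 0] = {0} → 1 state.
For l_f = 2: m_f ∈ {m_i−1, m_i, m_i+1} ∩ [−2, 2] = {0, 1, 2} → 3 states.
Total: 4.

4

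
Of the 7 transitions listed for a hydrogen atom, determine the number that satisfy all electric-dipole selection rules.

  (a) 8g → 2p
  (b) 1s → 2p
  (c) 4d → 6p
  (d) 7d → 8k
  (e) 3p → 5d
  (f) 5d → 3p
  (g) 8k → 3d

(a) forbidden — Δl = -3 (E1 requires Δl = ±1)
(b) allowed
(c) allowed
(d) forbidden — Δl = +5 (E1 requires Δl = ±1)
(e) allowed
(f) allowed
(g) forbidden — Δl = -5 (E1 requires Δl = ±1)
Total allowed: 4 of 7.

4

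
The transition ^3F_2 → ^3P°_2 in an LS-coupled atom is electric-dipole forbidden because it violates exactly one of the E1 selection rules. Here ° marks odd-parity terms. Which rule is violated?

the ΔL = 0, ±1 rule

Initial level: S=1, L=3, J=2, parity even. Final level: S=1, L=1, J=2, parity odd.
ΔJ = 0, ±1 (not J=0↔0): J: 2 → 2, ΔJ = +0 — ok.
ΔL = 0, ±1 (not L=0↔0): L: 3 → 1, ΔL = -2 — fails.
Parity must change: even → odd — ok.
ΔS = 0: S: 1 → 1 — ok.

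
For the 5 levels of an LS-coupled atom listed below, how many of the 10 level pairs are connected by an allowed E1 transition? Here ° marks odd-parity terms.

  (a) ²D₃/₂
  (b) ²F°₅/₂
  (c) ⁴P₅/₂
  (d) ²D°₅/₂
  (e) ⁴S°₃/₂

3

(a)–(b): allowed.
(a)–(c): forbidden (parity, ΔS).
(a)–(d): allowed.
(a)–(e): forbidden (ΔS, ΔL).
(b)–(c): forbidden (ΔS, ΔL).
(b)–(d): forbidden (parity).
(b)–(e): forbidden (parity, ΔS, ΔL).
(c)–(d): forbidden (ΔS).
(c)–(e): allowed.
(d)–(e): forbidden (parity, ΔS, ΔL).
Allowed pairs: 3 of 10.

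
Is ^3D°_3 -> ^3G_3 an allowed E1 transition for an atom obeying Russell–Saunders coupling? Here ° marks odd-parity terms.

ΔS = 0: S: 1 → 1 — ok.
Parity must change: odd → even — ok.
ΔJ = 0, ±1 (not J=0↔0): J: 3 → 3, ΔJ = +0 — ok.
ΔL = 0, ±1 (not L=0↔0): L: 2 → 4, ΔL = +2 — fails.
Rule(s) violated: ΔL.

forbidden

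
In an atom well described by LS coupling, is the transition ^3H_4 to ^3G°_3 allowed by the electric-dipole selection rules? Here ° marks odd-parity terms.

allowed

Reading off the term symbols: S 1→1, L 5→4, J 4→3, parity even→odd.
Parity must change: even → odd — passes.
ΔS = 0: S: 1 → 1 — passes.
ΔL = 0, ±1 (not L=0↔0): L: 5 → 4, ΔL = -1 — passes.
ΔJ = 0, ±1 (not J=0↔0): J: 4 → 3, ΔJ = -1 — passes.
All four E1 rules are satisfied.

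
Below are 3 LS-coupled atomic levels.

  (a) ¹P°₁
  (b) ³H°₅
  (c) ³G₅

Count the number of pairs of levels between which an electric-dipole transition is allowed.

(a)–(b): forbidden (parity, ΔS, ΔL, ΔJ).
(a)–(c): forbidden (ΔS, ΔL, ΔJ).
(b)–(c): allowed.
Allowed pairs: 1 of 3.

1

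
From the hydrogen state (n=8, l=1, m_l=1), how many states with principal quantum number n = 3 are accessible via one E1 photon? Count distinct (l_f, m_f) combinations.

4

E1 requires Δl = ±1, so l_f ∈ {0, 2}; with 0 ≤ l_f ≤ n_f−1 = 2, the allowed l_f values are {0, 2}.
For l_f = 0: m_f ∈ {m_i−1, m_i, m_i+1} ∩ [−0, 0] = {0} → 1 state.
For l_f = 2: m_f ∈ {m_i−1, m_i, m_i+1} ∩ [−2, 2] = {0, 1, 2} → 3 states.
Total: 4.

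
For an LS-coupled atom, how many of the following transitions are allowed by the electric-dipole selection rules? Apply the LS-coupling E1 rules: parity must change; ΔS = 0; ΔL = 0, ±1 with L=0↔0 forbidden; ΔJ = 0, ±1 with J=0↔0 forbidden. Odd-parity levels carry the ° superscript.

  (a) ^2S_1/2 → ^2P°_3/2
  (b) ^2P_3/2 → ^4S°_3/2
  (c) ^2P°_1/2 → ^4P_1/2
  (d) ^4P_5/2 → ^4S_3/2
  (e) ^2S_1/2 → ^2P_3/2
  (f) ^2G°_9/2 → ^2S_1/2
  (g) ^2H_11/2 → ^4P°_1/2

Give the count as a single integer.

1

(a) allowed
(b) forbidden (ΔS fails)
(c) forbidden (ΔS fails)
(d) forbidden (parity fails)
(e) forbidden (parity fails)
(f) forbidden (ΔL, ΔJ fail)
(g) forbidden (ΔS, ΔL, ΔJ fail)
Total allowed: 1 of 7.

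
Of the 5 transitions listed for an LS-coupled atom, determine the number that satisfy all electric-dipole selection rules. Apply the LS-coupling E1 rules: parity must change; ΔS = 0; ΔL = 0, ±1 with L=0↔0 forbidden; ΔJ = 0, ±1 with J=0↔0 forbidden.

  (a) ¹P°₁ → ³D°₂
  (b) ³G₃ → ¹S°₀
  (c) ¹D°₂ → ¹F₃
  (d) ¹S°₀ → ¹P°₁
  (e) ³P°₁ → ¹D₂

1

(a) forbidden (parity, ΔS fail)
(b) forbidden (ΔS, ΔL, ΔJ fail)
(c) allowed
(d) forbidden (parity fails)
(e) forbidden (ΔS fails)
Total allowed: 1 of 5.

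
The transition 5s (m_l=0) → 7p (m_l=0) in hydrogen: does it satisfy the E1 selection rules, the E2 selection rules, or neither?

Δl = 1 − 0 = +1; l_i + l_f = 1.
Δm_l = +0.
E1 (Δl = ±1, |Δm_l| ≤ 1): satisfied.
E2 (Δl = 0,±2, l_i+l_f ≥ 2, |Δm_l| ≤ 2): not satisfied.

E1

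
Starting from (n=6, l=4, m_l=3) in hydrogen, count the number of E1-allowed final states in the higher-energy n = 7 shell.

5

E1 requires Δl = ±1, so l_f ∈ {3, 5}; with 0 ≤ l_f ≤ n_f−1 = 6, the allowed l_f values are {3, 5}.
For l_f = 3: m_f ∈ {m_i−1, m_i, m_i+1} ∩ [−3, 3] = {2, 3} → 2 states.
For l_f = 5: m_f ∈ {m_i−1, m_i, m_i+1} ∩ [−5, 5] = {2, 3, 4} → 3 states.
Total: 5.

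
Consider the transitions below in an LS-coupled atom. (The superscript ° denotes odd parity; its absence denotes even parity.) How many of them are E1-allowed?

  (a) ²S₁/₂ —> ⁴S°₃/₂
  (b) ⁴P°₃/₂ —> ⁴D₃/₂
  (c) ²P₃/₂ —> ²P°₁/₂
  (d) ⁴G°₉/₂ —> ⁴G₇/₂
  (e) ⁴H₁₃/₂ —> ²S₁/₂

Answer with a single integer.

(a) forbidden (ΔS, ΔL fail)
(b) allowed
(c) allowed
(d) allowed
(e) forbidden (parity, ΔS, ΔL, ΔJ fail)
Total allowed: 3 of 5.

3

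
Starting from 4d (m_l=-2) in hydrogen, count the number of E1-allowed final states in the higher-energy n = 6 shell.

E1 requires Δl = ±1, so l_f ∈ {1, 3}; with 0 ≤ l_f ≤ n_f−1 = 5, the allowed l_f values are {1, 3}.
For l_f = 1: m_f ∈ {m_i−1, m_i, m_i+1} ∩ [−1, 1] = {-1} → 1 state.
For l_f = 3: m_f ∈ {m_i−1, m_i, m_i+1} ∩ [−3, 3] = {-3, -2, -1} → 3 states.
Total: 4.

4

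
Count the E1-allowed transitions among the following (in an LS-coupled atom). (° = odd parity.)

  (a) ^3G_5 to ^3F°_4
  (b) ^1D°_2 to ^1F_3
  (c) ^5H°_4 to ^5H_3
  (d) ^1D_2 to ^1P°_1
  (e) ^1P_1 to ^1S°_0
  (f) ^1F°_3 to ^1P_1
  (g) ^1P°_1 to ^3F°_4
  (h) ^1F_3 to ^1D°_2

(a) allowed
(b) allowed
(c) allowed
(d) allowed
(e) allowed
(f) forbidden (ΔL, ΔJ fail)
(g) forbidden (parity, ΔS, ΔL, ΔJ fail)
(h) allowed
Total allowed: 6 of 8.

6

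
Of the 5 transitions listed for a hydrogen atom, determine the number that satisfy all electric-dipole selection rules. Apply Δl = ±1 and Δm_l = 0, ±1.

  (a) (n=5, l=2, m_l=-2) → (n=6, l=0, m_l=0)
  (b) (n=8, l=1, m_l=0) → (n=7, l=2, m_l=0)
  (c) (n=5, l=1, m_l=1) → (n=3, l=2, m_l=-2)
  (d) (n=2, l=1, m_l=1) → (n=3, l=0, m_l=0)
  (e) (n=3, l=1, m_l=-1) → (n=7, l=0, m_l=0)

3

(a) forbidden — Δl = -2 (E1 requires Δl = ±1); Δm_l = +2 (E1 requires Δm_l = 0, ±1)
(b) allowed
(c) forbidden — Δm_l = -3 (E1 requires Δm_l = 0, ±1)
(d) allowed
(e) allowed
Total allowed: 3 of 5.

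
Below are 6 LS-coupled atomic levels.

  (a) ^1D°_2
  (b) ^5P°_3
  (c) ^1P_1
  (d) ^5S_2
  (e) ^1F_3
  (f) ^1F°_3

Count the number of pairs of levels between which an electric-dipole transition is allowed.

4

(a)–(b): forbidden (parity, ΔS).
(a)–(c): allowed.
(a)–(d): forbidden (ΔS, ΔL).
(a)–(e): allowed.
(a)–(f): forbidden (parity).
(b)–(c): forbidden (ΔS, ΔJ).
(b)–(d): allowed.
(b)–(e): forbidden (ΔS, ΔL).
(b)–(f): forbidden (parity, ΔS, ΔL).
(c)–(d): forbidden (parity, ΔS).
(c)–(e): forbidden (parity, ΔL, ΔJ).
(c)–(f): forbidden (ΔL, ΔJ).
(d)–(e): forbidden (parity, ΔS, ΔL).
(d)–(f): forbidden (ΔS, ΔL).
(e)–(f): allowed.
Allowed pairs: 4 of 15.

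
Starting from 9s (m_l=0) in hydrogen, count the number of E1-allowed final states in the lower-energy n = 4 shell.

3

E1 requires Δl = ±1, so l_f ∈ {-1, 1}; with 0 ≤ l_f ≤ n_f−1 = 3, the allowed l_f values are {1}.
For l_f = 1: m_f ∈ {m_i−1, m_i, m_i+1} ∩ [−1, 1] = {-1, 0, 1} → 3 states.
Total: 3.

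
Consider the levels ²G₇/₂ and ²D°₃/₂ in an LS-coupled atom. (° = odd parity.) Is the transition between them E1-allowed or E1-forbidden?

Reading off the term symbols: S 1/2→1/2, L 4→2, J 7/2→3/2, parity even→odd.
Parity must change: even → odd — ✓.
ΔS = 0: S: 1/2 → 1/2 — ✓.
ΔL = 0, ±1 (not L=0↔0): L: 4 → 2, ΔL = -2 — ✗.
ΔJ = 0, ±1 (not J=0↔0): J: 7/2 → 3/2, ΔJ = -2 — ✗.
Rule(s) violated: ΔL, ΔJ.

forbidden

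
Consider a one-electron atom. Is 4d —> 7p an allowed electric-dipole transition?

l: 2 → 1 (Δl = -1). Δl = ±1 ✓.
All E1 selection rules are satisfied.

allowed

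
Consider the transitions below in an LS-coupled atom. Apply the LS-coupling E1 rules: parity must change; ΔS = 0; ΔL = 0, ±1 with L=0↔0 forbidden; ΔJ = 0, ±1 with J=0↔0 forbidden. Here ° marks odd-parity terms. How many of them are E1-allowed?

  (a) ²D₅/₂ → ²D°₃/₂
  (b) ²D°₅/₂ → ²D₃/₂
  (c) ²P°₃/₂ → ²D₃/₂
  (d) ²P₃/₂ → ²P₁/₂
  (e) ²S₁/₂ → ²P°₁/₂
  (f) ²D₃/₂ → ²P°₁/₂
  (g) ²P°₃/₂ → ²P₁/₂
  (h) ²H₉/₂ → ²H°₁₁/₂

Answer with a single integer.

(a) allowed
(b) allowed
(c) allowed
(d) forbidden (parity fails)
(e) allowed
(f) allowed
(g) allowed
(h) allowed
Total allowed: 7 of 8.

7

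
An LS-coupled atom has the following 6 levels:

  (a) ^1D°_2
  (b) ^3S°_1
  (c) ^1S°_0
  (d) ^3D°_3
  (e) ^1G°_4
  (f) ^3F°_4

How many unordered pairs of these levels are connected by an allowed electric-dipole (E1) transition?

(a)–(b): forbidden (parity, ΔS, ΔL).
(a)–(c): forbidden (parity, ΔL, ΔJ).
(a)–(d): forbidden (parity, ΔS).
(a)–(e): forbidden (parity, ΔL, ΔJ).
(a)–(f): forbidden (parity, ΔS, ΔJ).
(b)–(c): forbidden (parity, ΔS, ΔL).
(b)–(d): forbidden (parity, ΔL, ΔJ).
(b)–(e): forbidden (parity, ΔS, ΔL, ΔJ).
(b)–(f): forbidden (parity, ΔL, ΔJ).
(c)–(d): forbidden (parity, ΔS, ΔL, ΔJ).
(c)–(e): forbidden (parity, ΔL, ΔJ).
(c)–(f): forbidden (parity, ΔS, ΔL, ΔJ).
(d)–(e): forbidden (parity, ΔS, ΔL).
(d)–(f): forbidden (parity).
(e)–(f): forbidden (parity, ΔS).
Allowed pairs: 0 of 15.

0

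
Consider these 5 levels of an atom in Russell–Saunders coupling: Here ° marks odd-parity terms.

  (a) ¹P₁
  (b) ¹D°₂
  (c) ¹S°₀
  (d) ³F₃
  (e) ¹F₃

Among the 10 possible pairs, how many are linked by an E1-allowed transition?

3

(a)–(b): allowed.
(a)–(c): allowed.
(a)–(d): forbidden (parity, ΔS, ΔL, ΔJ).
(a)–(e): forbidden (parity, ΔL, ΔJ).
(b)–(c): forbidden (parity, ΔL, ΔJ).
(b)–(d): forbidden (ΔS).
(b)–(e): allowed.
(c)–(d): forbidden (ΔS, ΔL, ΔJ).
(c)–(e): forbidden (ΔL, ΔJ).
(d)–(e): forbidden (parity, ΔS).
Allowed pairs: 3 of 10.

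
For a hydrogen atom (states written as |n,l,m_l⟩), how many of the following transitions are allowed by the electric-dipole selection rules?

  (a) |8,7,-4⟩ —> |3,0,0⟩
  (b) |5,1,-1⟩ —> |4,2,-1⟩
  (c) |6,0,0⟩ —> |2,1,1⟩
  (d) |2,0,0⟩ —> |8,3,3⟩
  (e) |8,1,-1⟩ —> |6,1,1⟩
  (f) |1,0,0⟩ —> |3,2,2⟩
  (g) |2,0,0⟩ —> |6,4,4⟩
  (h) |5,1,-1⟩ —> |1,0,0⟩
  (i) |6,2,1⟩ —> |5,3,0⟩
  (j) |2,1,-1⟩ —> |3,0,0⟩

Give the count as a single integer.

(a) forbidden — Δl = -7 (E1 requires Δl = ±1); Δm_l = +4 (E1 requires Δm_l = 0, ±1)
(b) allowed
(c) allowed
(d) forbidden — Δl = +3 (E1 requires Δl = ±1); Δm_l = +3 (E1 requires Δm_l = 0, ±1)
(e) forbidden — Δl = +0 (E1 requires Δl = ±1); Δm_l = +2 (E1 requires Δm_l = 0, ±1)
(f) forbidden — Δl = +2 (E1 requires Δl = ±1); Δm_l = +2 (E1 requires Δm_l = 0, ±1)
(g) forbidden — Δl = +4 (E1 requires Δl = ±1); Δm_l = +4 (E1 requires Δm_l = 0, ±1)
(h) allowed
(i) allowed
(j) allowed
Total allowed: 5 of 10.

5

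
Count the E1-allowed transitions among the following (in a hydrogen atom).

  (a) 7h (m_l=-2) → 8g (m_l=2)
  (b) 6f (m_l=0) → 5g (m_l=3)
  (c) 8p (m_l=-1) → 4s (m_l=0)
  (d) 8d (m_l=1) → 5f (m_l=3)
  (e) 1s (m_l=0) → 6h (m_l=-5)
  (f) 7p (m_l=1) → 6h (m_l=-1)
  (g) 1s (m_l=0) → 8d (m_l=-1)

1

(a) forbidden — Δm_l = +4 (E1 requires Δm_l = 0, ±1)
(b) forbidden — Δm_l = +3 (E1 requires Δm_l = 0, ±1)
(c) allowed
(d) forbidden — Δm_l = +2 (E1 requires Δm_l = 0, ±1)
(e) forbidden — Δl = +5 (E1 requires Δl = ±1); Δm_l = -5 (E1 requires Δm_l = 0, ±1)
(f) forbidden — Δl = +4 (E1 requires Δl = ±1); Δm_l = -2 (E1 requires Δm_l = 0, ±1)
(g) forbidden — Δl = +2 (E1 requires Δl = ±1)
Total allowed: 1 of 7.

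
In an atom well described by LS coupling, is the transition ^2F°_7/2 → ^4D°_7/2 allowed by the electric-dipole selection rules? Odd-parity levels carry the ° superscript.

forbidden

Parity must change: odd → odd — fails.
ΔS = 0: S: 1/2 → 3/2 — fails.
ΔL = 0, ±1 (not L=0↔0): L: 3 → 2, ΔL = -1 — passes.
ΔJ = 0, ±1 (not J=0↔0): J: 7/2 → 7/2, ΔJ = +0 — passes.
Rule(s) violated: parity, ΔS.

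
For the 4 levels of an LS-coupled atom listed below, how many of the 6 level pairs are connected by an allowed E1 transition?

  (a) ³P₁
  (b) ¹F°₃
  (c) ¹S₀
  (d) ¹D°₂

(a)–(b): forbidden (ΔS, ΔL, ΔJ).
(a)–(c): forbidden (parity, ΔS).
(a)–(d): forbidden (ΔS).
(b)–(c): forbidden (ΔL, ΔJ).
(b)–(d): forbidden (parity).
(c)–(d): forbidden (ΔL, ΔJ).
Allowed pairs: 0 of 6.

0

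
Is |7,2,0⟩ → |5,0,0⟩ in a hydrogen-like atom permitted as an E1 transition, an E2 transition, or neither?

Δl = 0 − 2 = -2; l_i + l_f = 2.
Δm_l = +0.
E1 (Δl = ±1, |Δm_l| ≤ 1): not satisfied.
E2 (Δl = 0,±2, l_i+l_f ≥ 2, |Δm_l| ≤ 2): satisfied.

E2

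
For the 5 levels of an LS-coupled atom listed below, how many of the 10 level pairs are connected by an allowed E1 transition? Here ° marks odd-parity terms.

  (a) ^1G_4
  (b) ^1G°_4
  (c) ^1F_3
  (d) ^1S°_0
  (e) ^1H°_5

3

(a)–(b): allowed.
(a)–(c): forbidden (parity).
(a)–(d): forbidden (ΔL, ΔJ).
(a)–(e): allowed.
(b)–(c): allowed.
(b)–(d): forbidden (parity, ΔL, ΔJ).
(b)–(e): forbidden (parity).
(c)–(d): forbidden (ΔL, ΔJ).
(c)–(e): forbidden (ΔL, ΔJ).
(d)–(e): forbidden (parity, ΔL, ΔJ).
Allowed pairs: 3 of 10.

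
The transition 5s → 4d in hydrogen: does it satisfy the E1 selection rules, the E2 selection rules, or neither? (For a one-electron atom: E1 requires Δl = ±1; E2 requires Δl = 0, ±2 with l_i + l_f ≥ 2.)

Δl = 2 − 0 = +2; l_i + l_f = 2.
E1 (Δl = ±1): not satisfied.
E2 (Δl = 0,±2, l_i+l_f ≥ 2): satisfied.

E2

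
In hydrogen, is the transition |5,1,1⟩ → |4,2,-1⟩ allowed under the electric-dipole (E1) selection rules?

forbidden

Initial l = 1, final l = 2, so Δl = +1. E1 requires Δl = ±1: ok.
Δm_l = -1 − (1) = -2. E1 requires Δm_l = 0, ±1: fails.
The transition is electric-dipole forbidden.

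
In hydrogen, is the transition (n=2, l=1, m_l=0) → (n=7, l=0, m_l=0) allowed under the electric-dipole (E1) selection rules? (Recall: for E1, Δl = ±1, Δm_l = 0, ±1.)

allowed

Initial l = 1, final l = 0, so Δl = -1. E1 requires Δl = ±1: ✓.
m_l: 0 → 0 (Δm_l = +0). |Δm_l| ≤ 1 ✓.
All E1 selection rules are satisfied.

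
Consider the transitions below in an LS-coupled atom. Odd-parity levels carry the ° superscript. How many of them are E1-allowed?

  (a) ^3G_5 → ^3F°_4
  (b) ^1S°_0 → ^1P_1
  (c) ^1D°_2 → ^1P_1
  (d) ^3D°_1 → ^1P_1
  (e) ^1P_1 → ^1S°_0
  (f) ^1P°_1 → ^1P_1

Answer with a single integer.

5

(a) allowed
(b) allowed
(c) allowed
(d) forbidden (ΔS fails)
(e) allowed
(f) allowed
Total allowed: 5 of 6.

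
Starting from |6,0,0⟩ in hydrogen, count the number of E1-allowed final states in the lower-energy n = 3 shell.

3

E1 requires Δl = ±1, so l_f ∈ {-1, 1}; with 0 ≤ l_f ≤ n_f−1 = 2, the allowed l_f values are {1}.
For l_f = 1: m_f ∈ {m_i−1, m_i, m_i+1} ∩ [−1, 1] = {-1, 0, 1} → 3 states.
Total: 3.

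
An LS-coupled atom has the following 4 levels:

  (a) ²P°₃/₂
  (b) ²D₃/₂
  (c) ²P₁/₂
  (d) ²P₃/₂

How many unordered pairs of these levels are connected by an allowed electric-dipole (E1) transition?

(a)–(b): allowed.
(a)–(c): allowed.
(a)–(d): allowed.
(b)–(c): forbidden (parity).
(b)–(d): forbidden (parity).
(c)–(d): forbidden (parity).
Allowed pairs: 3 of 6.

3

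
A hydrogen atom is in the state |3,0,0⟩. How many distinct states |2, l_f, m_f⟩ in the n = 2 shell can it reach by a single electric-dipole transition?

E1 requires Δl = ±1, so l_f ∈ {-1, 1}; with 0 ≤ l_f ≤ n_f−1 = 1, the allowed l_f values are {1}.
For l_f = 1: m_f ∈ {m_i−1, m_i, m_i+1} ∩ [−1, 1] = {-1, 0, 1} → 3 states.
Total: 3.

3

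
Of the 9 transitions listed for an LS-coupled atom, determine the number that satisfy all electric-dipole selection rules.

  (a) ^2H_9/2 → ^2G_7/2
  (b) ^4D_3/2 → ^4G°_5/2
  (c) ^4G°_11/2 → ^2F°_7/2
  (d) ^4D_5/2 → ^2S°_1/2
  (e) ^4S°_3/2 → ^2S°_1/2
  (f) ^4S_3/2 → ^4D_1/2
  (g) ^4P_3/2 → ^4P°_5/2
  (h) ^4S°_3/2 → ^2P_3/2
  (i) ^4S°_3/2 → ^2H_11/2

(a) forbidden (parity fails)
(b) forbidden (ΔL fails)
(c) forbidden (parity, ΔS, ΔJ fail)
(d) forbidden (ΔS, ΔL, ΔJ fail)
(e) forbidden (parity, ΔS, ΔL fail)
(f) forbidden (parity, ΔL fail)
(g) allowed
(h) forbidden (ΔS fails)
(i) forbidden (ΔS, ΔL, ΔJ fail)
Total allowed: 1 of 9.

1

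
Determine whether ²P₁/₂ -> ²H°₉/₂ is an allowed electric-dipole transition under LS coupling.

forbidden

Reading off the term symbols: S 1/2→1/2, L 1→5, J 1/2→9/2, parity even→odd.
Parity must change: even → odd — ok.
ΔS = 0: S: 1/2 → 1/2 — ok.
ΔL = 0, ±1 (not L=0↔0): L: 1 → 5, ΔL = +4 — fails.
ΔJ = 0, ±1 (not J=0↔0): J: 1/2 → 9/2, ΔJ = +4 — fails.
Rule(s) violated: ΔL, ΔJ.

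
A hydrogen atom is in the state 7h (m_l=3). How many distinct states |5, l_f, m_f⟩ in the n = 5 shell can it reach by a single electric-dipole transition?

E1 requires Δl = ±1, so l_f ∈ {4, 6}; with 0 ≤ l_f ≤ n_f−1 = 4, the allowed l_f values are {4}.
For l_f = 4: m_f ∈ {m_i−1, m_i, m_i+1} ∩ [−4, 4] = {2, 3, 4} → 3 states.
Total: 3.

3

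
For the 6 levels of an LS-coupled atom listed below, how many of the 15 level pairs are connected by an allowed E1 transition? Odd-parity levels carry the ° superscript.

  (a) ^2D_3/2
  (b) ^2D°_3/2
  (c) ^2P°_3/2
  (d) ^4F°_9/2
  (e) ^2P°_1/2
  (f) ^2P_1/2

(a)–(b): allowed.
(a)–(c): allowed.
(a)–(d): forbidden (ΔS, ΔJ).
(a)–(e): allowed.
(a)–(f): forbidden (parity).
(b)–(c): forbidden (parity).
(b)–(d): forbidden (parity, ΔS, ΔJ).
(b)–(e): forbidden (parity).
(b)–(f): allowed.
(c)–(d): forbidden (parity, ΔS, ΔL, ΔJ).
(c)–(e): forbidden (parity).
(c)–(f): allowed.
(d)–(e): forbidden (parity, ΔS, ΔL, ΔJ).
(d)–(f): forbidden (ΔS, ΔL, ΔJ).
(e)–(f): allowed.
Allowed pairs: 6 of 15.

6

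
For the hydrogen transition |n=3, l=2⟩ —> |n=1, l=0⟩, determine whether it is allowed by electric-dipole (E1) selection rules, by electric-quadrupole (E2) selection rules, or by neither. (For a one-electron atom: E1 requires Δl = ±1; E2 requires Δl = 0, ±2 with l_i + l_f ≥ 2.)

Δl = 0 − 2 = -2; l_i + l_f = 2.
E1 (Δl = ±1): not satisfied.
E2 (Δl = 0,±2, l_i+l_f ≥ 2): satisfied.

E2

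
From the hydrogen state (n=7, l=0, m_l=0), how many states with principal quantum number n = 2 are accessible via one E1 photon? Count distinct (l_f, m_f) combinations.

3

E1 requires Δl = ±1, so l_f ∈ {-1, 1}; with 0 ≤ l_f ≤ n_f−1 = 1, the allowed l_f values are {1}.
For l_f = 1: m_f ∈ {m_i−1, m_i, m_i+1} ∩ [−1, 1] = {-1, 0, 1} → 3 states.
Total: 3.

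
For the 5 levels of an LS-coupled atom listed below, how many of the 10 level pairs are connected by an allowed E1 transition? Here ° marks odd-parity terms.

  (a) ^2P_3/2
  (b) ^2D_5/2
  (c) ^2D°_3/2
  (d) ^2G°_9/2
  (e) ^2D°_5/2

4

(a)–(b): forbidden (parity).
(a)–(c): allowed.
(a)–(d): forbidden (ΔL, ΔJ).
(a)–(e): allowed.
(b)–(c): allowed.
(b)–(d): forbidden (ΔL, ΔJ).
(b)–(e): allowed.
(c)–(d): forbidden (parity, ΔL, ΔJ).
(c)–(e): forbidden (parity).
(d)–(e): forbidden (parity, ΔL, ΔJ).
Allowed pairs: 4 of 10.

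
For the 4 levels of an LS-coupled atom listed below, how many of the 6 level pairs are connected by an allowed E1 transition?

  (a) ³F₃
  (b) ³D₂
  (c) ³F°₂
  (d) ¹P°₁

2

(a)–(b): forbidden (parity).
(a)–(c): allowed.
(a)–(d): forbidden (ΔS, ΔL, ΔJ).
(b)–(c): allowed.
(b)–(d): forbidden (ΔS).
(c)–(d): forbidden (parity, ΔS, ΔL).
Allowed pairs: 2 of 6.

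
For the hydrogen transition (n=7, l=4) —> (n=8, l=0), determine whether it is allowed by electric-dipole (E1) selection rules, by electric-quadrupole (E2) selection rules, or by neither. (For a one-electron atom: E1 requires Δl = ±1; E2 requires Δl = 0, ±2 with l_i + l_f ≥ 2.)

Δl = 0 − 4 = -4; l_i + l_f = 4.
E1 (Δl = ±1): not satisfied.
E2 (Δl = 0,±2, l_i+l_f ≥ 2): not satisfied.

neither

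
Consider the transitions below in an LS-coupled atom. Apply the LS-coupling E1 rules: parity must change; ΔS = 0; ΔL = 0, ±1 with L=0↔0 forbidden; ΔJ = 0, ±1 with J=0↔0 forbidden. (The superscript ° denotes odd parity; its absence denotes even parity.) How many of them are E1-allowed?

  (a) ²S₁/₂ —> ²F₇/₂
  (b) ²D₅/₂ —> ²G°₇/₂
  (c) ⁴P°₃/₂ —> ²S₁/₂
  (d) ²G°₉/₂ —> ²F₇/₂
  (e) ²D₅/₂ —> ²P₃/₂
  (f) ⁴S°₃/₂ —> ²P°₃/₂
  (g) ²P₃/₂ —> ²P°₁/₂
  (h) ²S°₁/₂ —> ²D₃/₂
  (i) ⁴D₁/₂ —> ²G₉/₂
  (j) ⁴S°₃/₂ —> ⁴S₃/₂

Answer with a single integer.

(a) forbidden (parity, ΔL, ΔJ fail)
(b) forbidden (ΔL fails)
(c) forbidden (ΔS fails)
(d) allowed
(e) forbidden (parity fails)
(f) forbidden (parity, ΔS fail)
(g) allowed
(h) forbidden (ΔL fails)
(i) forbidden (parity, ΔS, ΔL, ΔJ fail)
(j) forbidden (ΔL fails)
Total allowed: 2 of 10.

2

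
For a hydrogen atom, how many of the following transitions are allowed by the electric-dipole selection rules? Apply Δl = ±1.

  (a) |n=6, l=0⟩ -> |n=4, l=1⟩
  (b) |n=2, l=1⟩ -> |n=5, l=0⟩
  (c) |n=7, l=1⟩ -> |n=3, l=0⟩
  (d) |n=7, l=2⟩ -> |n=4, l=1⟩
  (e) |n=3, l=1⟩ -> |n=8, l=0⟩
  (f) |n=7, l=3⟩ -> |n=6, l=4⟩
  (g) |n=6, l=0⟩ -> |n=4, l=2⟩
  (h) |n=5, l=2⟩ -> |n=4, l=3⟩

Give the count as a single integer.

(a) allowed
(b) allowed
(c) allowed
(d) allowed
(e) allowed
(f) allowed
(g) forbidden — Δl = +2 (E1 requires Δl = ±1)
(h) allowed
Total allowed: 7 of 8.

7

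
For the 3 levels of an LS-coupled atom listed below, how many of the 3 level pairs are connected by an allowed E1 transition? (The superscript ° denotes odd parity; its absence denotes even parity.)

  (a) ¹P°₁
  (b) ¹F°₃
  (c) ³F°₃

(a)–(b): forbidden (parity, ΔL, ΔJ).
(a)–(c): forbidden (parity, ΔS, ΔL, ΔJ).
(b)–(c): forbidden (parity, ΔS).
Allowed pairs: 0 of 3.

0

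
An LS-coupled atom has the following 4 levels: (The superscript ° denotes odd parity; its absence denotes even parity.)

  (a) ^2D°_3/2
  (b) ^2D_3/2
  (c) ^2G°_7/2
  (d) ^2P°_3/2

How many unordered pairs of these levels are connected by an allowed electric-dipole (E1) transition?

(a)–(b): allowed.
(a)–(c): forbidden (parity, ΔL, ΔJ).
(a)–(d): forbidden (parity).
(b)–(c): forbidden (ΔL, ΔJ).
(b)–(d): allowed.
(c)–(d): forbidden (parity, ΔL, ΔJ).
Allowed pairs: 2 of 6.

2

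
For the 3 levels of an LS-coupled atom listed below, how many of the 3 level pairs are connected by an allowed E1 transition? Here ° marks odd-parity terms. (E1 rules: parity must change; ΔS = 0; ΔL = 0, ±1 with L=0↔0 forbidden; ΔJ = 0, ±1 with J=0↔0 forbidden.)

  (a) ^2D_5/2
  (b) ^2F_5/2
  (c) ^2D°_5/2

2

(a)–(b): forbidden (parity).
(a)–(c): allowed.
(b)–(c): allowed.
Allowed pairs: 2 of 3.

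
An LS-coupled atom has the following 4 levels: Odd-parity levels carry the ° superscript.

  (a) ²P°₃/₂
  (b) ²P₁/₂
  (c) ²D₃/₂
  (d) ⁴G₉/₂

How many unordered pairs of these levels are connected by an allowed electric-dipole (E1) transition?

(a)–(b): allowed.
(a)–(c): allowed.
(a)–(d): forbidden (ΔS, ΔL, ΔJ).
(b)–(c): forbidden (parity).
(b)–(d): forbidden (parity, ΔS, ΔL, ΔJ).
(c)–(d): forbidden (parity, ΔS, ΔL, ΔJ).
Allowed pairs: 2 of 6.

2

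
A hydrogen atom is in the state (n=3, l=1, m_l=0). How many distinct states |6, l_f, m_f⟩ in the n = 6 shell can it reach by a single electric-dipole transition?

4

E1 requires Δl = ±1, so l_f ∈ {0, 2}; with 0 ≤ l_f ≤ n_f−1 = 5, the allowed l_f values are {0, 2}.
For l_f = 0: m_f ∈ {m_i−1, m_i, m_i+1} ∩ [−0, 0] = {0} → 1 state.
For l_f = 2: m_f ∈ {m_i−1, m_i, m_i+1} ∩ [−2, 2] = {-1, 0, 1} → 3 states.
Total: 4.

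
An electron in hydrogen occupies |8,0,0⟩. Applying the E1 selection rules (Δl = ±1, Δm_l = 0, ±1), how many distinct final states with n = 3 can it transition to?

3

E1 requires Δl = ±1, so l_f ∈ {-1, 1}; with 0 ≤ l_f ≤ n_f−1 = 2, the allowed l_f values are {1}.
For l_f = 1: m_f ∈ {m_i−1, m_i, m_i+1} ∩ [−1, 1] = {-1, 0, 1} → 3 states.
Total: 3.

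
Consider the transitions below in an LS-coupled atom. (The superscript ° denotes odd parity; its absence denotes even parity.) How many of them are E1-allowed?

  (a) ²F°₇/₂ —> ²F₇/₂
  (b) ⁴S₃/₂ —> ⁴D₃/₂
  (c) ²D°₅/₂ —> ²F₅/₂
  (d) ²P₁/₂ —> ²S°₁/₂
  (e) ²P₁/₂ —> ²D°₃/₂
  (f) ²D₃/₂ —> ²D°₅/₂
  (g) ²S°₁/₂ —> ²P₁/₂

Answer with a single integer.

6

(a) allowed
(b) forbidden (parity, ΔL fail)
(c) allowed
(d) allowed
(e) allowed
(f) allowed
(g) allowed
Total allowed: 6 of 7.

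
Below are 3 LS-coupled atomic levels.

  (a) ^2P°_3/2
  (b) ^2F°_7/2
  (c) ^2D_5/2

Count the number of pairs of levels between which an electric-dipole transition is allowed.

(a)–(b): forbidden (parity, ΔL, ΔJ).
(a)–(c): allowed.
(b)–(c): allowed.
Allowed pairs: 2 of 3.

2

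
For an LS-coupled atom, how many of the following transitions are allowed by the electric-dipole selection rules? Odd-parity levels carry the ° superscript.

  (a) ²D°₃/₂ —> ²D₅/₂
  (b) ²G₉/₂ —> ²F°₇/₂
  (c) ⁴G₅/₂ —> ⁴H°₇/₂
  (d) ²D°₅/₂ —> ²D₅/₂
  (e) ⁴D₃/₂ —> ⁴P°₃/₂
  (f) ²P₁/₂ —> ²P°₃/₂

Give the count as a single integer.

(a) allowed
(b) allowed
(c) allowed
(d) allowed
(e) allowed
(f) allowed
Total allowed: 6 of 6.

6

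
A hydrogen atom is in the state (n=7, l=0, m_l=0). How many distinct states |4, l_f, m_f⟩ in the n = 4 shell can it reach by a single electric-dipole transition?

E1 requires Δl = ±1, so l_f ∈ {-1, 1}; with 0 ≤ l_f ≤ n_f−1 = 3, the allowed l_f values are {1}.
For l_f = 1: m_f ∈ {m_i−1, m_i, m_i+1} ∩ [−1, 1] = {-1, 0, 1} → 3 states.
Total: 3.

3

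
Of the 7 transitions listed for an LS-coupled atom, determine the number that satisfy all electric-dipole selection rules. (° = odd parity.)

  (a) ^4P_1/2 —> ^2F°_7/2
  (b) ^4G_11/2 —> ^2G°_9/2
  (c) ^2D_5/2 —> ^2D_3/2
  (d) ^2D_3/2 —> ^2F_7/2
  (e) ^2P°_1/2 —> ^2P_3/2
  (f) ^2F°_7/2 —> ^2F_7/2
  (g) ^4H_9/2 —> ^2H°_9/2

2

(a) forbidden (ΔS, ΔL, ΔJ fail)
(b) forbidden (ΔS fails)
(c) forbidden (parity fails)
(d) forbidden (parity, ΔJ fail)
(e) allowed
(f) allowed
(g) forbidden (ΔS fails)
Total allowed: 2 of 7.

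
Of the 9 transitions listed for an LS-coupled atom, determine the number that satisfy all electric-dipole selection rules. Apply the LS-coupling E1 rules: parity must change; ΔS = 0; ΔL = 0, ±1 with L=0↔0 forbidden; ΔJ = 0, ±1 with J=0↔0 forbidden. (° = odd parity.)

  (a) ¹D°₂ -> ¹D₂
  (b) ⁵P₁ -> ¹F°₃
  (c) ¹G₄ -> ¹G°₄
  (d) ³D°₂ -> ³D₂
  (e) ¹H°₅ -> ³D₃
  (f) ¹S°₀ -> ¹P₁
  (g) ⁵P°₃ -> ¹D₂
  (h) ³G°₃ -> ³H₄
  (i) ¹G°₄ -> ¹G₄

(a) allowed
(b) forbidden (ΔS, ΔL, ΔJ fail)
(c) allowed
(d) allowed
(e) forbidden (ΔS, ΔL, ΔJ fail)
(f) allowed
(g) forbidden (ΔS fails)
(h) allowed
(i) allowed
Total allowed: 6 of 9.

6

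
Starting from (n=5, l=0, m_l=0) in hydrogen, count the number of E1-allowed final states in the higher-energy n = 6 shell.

3

E1 requires Δl = ±1, so l_f ∈ {-1, 1}; with 0 ≤ l_f ≤ n_f−1 = 5, the allowed l_f values are {1}.
For l_f = 1: m_f ∈ {m_i−1, m_i, m_i+1} ∩ [−1, 1] = {-1, 0, 1} → 3 states.
Total: 3.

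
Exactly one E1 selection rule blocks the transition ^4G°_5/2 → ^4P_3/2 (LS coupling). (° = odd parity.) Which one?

the ΔL = 0, ±1 rule

Reading off the term symbols: S 3/2→3/2, L 4→1, J 5/2→3/2, parity odd→even.
Parity must change: odd → even — passes.
ΔJ = 0, ±1 (not J=0↔0): J: 5/2 → 3/2, ΔJ = -1 — passes.
ΔS = 0: S: 3/2 → 3/2 — passes.
ΔL = 0, ±1 (not L=0↔0): L: 4 → 1, ΔL = -3 — fails.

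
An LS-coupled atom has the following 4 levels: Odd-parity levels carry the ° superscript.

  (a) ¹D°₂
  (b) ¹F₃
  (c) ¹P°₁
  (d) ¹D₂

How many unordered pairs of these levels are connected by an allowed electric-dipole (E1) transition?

3

(a)–(b): allowed.
(a)–(c): forbidden (parity).
(a)–(d): allowed.
(b)–(c): forbidden (ΔL, ΔJ).
(b)–(d): forbidden (parity).
(c)–(d): allowed.
Allowed pairs: 3 of 6.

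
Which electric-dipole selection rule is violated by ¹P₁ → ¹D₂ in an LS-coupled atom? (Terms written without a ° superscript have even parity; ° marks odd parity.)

parity

Initial level: S=0, L=1, J=1, parity even. Final level: S=0, L=2, J=2, parity even.
Parity must change: even → even — fails.
ΔS = 0: S: 0 → 0 — ok.
ΔL = 0, ±1 (not L=0↔0): L: 1 → 2, ΔL = +1 — ok.
ΔJ = 0, ±1 (not J=0↔0): J: 1 → 2, ΔJ = +1 — ok.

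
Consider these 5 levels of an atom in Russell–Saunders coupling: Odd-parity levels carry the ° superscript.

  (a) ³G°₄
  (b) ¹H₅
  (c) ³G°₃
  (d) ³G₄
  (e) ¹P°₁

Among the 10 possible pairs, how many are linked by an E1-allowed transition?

(a)–(b): forbidden (ΔS).
(a)–(c): forbidden (parity).
(a)–(d): allowed.
(a)–(e): forbidden (parity, ΔS, ΔL, ΔJ).
(b)–(c): forbidden (ΔS, ΔJ).
(b)–(d): forbidden (parity, ΔS).
(b)–(e): forbidden (ΔL, ΔJ).
(c)–(d): allowed.
(c)–(e): forbidden (parity, ΔS, ΔL, ΔJ).
(d)–(e): forbidden (ΔS, ΔL, ΔJ).
Allowed pairs: 2 of 10.

2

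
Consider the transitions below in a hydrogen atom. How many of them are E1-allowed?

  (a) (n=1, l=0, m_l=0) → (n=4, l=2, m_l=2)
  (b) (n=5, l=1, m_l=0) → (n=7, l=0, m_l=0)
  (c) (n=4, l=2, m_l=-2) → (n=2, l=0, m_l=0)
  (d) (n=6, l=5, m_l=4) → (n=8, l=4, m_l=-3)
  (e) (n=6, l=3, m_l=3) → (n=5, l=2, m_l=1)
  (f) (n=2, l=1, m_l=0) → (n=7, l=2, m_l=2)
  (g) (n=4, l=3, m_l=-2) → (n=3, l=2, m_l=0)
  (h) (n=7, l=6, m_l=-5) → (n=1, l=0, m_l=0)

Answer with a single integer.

(a) forbidden — Δl = +2 (E1 requires Δl = ±1); Δm_l = +2 (E1 requires Δm_l = 0, ±1)
(b) allowed
(c) forbidden — Δl = -2 (E1 requires Δl = ±1); Δm_l = +2 (E1 requires Δm_l = 0, ±1)
(d) forbidden — Δm_l = -7 (E1 requires Δm_l = 0, ±1)
(e) forbidden — Δm_l = -2 (E1 requires Δm_l = 0, ±1)
(f) forbidden — Δm_l = +2 (E1 requires Δm_l = 0, ±1)
(g) forbidden — Δm_l = +2 (E1 requires Δm_l = 0, ±1)
(h) forbidden — Δl = -6 (E1 requires Δl = ±1); Δm_l = +5 (E1 requires Δm_l = 0, ±1)
Total allowed: 1 of 8.

1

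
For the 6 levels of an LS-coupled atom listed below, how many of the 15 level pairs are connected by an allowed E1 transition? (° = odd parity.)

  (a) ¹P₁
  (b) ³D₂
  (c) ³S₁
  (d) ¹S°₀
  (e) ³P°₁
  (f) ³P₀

(a)–(b): forbidden (parity, ΔS).
(a)–(c): forbidden (parity, ΔS).
(a)–(d): allowed.
(a)–(e): forbidden (ΔS).
(a)–(f): forbidden (parity, ΔS).
(b)–(c): forbidden (parity, ΔL).
(b)–(d): forbidden (ΔS, ΔL, ΔJ).
(b)–(e): allowed.
(b)–(f): forbidden (parity, ΔJ).
(c)–(d): forbidden (ΔS, ΔL).
(c)–(e): allowed.
(c)–(f): forbidden (parity).
(d)–(e): forbidden (parity, ΔS).
(d)–(f): forbidden (ΔS, ΔJ).
(e)–(f): allowed.
Allowed pairs: 4 of 15.

4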